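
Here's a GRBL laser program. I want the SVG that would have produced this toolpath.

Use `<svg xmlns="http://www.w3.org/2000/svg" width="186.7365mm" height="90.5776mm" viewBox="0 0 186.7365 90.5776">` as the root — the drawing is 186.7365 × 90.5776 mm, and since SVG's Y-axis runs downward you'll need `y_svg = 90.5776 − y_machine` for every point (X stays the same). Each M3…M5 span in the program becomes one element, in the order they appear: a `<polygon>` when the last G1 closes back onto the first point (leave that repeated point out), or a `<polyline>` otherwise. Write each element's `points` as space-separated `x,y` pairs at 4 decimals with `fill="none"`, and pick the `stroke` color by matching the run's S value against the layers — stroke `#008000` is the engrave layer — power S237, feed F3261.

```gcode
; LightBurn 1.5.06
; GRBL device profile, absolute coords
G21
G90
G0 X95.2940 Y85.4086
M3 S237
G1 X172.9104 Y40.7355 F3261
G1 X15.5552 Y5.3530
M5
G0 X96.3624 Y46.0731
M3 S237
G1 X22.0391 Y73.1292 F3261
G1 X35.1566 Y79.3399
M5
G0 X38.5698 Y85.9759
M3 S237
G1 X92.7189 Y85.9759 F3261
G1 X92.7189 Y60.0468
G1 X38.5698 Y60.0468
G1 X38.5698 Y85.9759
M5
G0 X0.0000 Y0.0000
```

Machine Y-up, SVG Y-down with viewBox height 90.5776, so y_svg = 90.5776 − y_machine; X carries over. Every run uses S237, so all elements get stroke `#008000` (engrave).

Run 1: The run is open, so emit a `<polyline>` with points (Y-flipped): 95.2940,5.1690 172.9104,49.8421 15.5552,85.2246.

Run 2: The run is open, so emit a `<polyline>` with points (Y-flipped): 96.3624,44.5045 22.0391,17.4484 35.1566,11.2377.

Run 3: The run returns to its start, so emit a `<polygon>` with points (Y-flipped): 38.5698,4.6017 92.7189,4.6017 92.7189,30.5308 38.5698,30.5308.

<svg xmlns="http://www.w3.org/2000/svg" width="186.7365mm" height="90.5776mm" viewBox="0 0 186.7365 90.5776">
  <polyline points="95.2940,5.1690 172.9104,49.8421 15.5552,85.2246" fill="none" stroke="#008000"/>
  <polyline points="96.3624,44.5045 22.0391,17.4484 35.1566,11.2377" fill="none" stroke="#008000"/>
  <polygon points="38.5698,4.6017 92.7189,4.6017 92.7189,30.5308 38.5698,30.5308" fill="none" stroke="#008000"/>
</svg>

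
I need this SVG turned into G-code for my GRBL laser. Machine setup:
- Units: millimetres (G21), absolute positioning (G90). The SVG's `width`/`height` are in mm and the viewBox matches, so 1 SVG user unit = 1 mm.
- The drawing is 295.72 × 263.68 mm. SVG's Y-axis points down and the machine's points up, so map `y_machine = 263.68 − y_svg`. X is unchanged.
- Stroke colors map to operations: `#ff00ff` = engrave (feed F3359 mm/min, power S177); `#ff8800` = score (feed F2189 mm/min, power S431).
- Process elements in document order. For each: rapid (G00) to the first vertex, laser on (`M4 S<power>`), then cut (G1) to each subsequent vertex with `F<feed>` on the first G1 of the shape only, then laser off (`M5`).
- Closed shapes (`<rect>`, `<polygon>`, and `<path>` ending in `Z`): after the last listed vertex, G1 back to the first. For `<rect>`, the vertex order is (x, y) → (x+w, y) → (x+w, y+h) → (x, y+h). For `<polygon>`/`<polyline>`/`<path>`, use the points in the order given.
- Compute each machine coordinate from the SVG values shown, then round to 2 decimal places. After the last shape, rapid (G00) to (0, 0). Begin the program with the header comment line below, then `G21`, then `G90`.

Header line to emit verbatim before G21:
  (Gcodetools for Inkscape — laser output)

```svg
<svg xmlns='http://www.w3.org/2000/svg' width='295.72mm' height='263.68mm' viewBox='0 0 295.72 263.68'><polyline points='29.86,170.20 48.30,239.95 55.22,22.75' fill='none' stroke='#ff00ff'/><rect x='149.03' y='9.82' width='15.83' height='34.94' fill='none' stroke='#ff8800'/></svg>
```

1 u = 1 mm; y_m = 263.68 − y.

[1] `<polyline>` open polyline, #ff00ff→engrave S177 F3359: (29.86,93.48) → (48.30,23.73) → (55.22,240.93)

[2] `<rect>` rectangle, #ff8800→score S431 F2189: (149.03,253.86) → (164.86,253.86) → (164.86,218.92) → (149.03,218.92) → (149.03,253.86) (closed)

(Gcodetools for Inkscape — laser output)
G21
G90
G00 X29.86 Y93.48
M4 S177
G1 X48.30 Y23.73 F3359
G1 X55.22 Y240.93
M5
G00 X149.03 Y253.86
M4 S431
G1 X164.86 Y253.86 F2189
G1 X164.86 Y218.92
G1 X149.03 Y218.92
G1 X149.03 Y253.86
M5
G00 X0.00 Y0.00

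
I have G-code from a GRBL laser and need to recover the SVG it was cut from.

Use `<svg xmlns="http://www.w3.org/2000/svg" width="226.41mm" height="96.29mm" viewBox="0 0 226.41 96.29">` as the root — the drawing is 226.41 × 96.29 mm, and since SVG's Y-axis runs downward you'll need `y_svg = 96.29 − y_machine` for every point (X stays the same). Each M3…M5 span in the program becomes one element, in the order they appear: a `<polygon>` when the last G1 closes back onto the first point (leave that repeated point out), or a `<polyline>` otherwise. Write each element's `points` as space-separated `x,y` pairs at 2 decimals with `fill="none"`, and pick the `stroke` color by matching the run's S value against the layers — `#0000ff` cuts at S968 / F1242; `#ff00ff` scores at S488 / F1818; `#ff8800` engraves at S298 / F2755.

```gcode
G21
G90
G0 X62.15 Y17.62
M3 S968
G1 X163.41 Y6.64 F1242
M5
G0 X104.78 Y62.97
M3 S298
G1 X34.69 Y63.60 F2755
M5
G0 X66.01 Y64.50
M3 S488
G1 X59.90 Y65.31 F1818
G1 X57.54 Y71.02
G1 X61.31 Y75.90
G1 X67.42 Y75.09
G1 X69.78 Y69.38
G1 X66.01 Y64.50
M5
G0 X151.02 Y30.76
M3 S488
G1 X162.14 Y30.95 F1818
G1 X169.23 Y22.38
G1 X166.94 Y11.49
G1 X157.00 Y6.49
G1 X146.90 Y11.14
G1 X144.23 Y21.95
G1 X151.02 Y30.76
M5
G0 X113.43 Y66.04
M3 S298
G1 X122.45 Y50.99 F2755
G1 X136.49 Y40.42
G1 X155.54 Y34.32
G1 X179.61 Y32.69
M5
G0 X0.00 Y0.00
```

y_svg = 96.29 − y_m.

[1] S968→`#0000ff` (cut); open run; points: 62.15,78.67 163.41,89.65

[2] S298→`#ff8800` (engrave); open run; points: 104.78,33.32 34.69,32.69

[3] S488→`#ff00ff` (score); closed run; points: 66.01,31.79 59.90,30.98 57.54,25.27 61.31,20.39 67.42,21.20 69.78,26.91

[4] S488→`#ff00ff` (score); closed run; points: 151.02,65.53 162.14,65.34 169.23,73.91 166.94,84.80 157.00,89.80 146.90,85.15 144.23,74.34

[5] S298→`#ff8800` (engrave); open run; points: 113.43,30.25 122.45,45.30 136.49,55.87 155.54,61.97 179.61,63.60

<svg xmlns="http://www.w3.org/2000/svg" width="226.41mm" height="96.29mm" viewBox="0 0 226.41 96.29">
  <polyline points="62.15,78.67 163.41,89.65" fill="none" stroke="#0000ff"/>
  <polyline points="104.78,33.32 34.69,32.69" fill="none" stroke="#ff8800"/>
  <polygon points="66.01,31.79 59.90,30.98 57.54,25.27 61.31,20.39 67.42,21.20 69.78,26.91" fill="none" stroke="#ff00ff"/>
  <polygon points="151.02,65.53 162.14,65.34 169.23,73.91 166.94,84.80 157.00,89.80 146.90,85.15 144.23,74.34" fill="none" stroke="#ff00ff"/>
  <polyline points="113.43,30.25 122.45,45.30 136.49,55.87 155.54,61.97 179.61,63.60" fill="none" stroke="#ff8800"/>
</svg>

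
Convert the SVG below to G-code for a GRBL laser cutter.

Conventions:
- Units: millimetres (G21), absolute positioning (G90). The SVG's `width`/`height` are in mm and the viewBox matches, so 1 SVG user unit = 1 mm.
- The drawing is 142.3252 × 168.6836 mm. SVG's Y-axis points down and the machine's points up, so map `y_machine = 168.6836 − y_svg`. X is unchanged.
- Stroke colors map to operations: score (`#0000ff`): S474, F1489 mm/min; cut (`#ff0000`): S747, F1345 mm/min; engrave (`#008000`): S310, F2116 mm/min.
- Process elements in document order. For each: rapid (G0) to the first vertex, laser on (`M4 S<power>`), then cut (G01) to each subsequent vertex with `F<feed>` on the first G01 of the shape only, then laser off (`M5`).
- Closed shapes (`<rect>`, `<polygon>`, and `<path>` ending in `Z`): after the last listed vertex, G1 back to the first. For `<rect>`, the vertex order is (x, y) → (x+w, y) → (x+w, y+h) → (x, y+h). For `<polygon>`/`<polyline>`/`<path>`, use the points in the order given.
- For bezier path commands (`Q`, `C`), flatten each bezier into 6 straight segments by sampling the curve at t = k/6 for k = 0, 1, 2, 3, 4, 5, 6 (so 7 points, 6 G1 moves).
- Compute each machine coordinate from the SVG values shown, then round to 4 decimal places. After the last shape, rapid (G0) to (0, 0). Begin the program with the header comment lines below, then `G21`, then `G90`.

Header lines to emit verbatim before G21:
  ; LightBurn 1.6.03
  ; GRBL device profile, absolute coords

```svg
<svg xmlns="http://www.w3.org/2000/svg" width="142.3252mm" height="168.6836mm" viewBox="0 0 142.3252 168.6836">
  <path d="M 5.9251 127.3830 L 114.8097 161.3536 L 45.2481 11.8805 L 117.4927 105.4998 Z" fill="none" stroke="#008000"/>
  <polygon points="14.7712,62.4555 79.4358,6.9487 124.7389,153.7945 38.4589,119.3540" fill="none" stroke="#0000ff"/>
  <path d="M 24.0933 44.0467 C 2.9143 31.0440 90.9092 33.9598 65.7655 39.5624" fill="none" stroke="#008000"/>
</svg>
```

Since the viewBox matches the mm dimensions, user units are millimetres directly. The only transform is the Y-flip y_m = 168.6836 − y_svg.

Shape 1 is a closed polygon drawn with `<path>`. Its stroke #008000 means engrave at S310, F2116. After flipping Y the toolpath is (5.9251,41.3006) → (114.8097,7.3300) → (45.2481,156.8031) → (117.4927,63.1838) → (5.9251,41.3006), returning to the start.

Shape 2 is a closed polygon drawn with `<polygon>`. Its stroke #0000ff means score at S474, F1489. After flipping Y the toolpath is (14.7712,106.2281) → (79.4358,161.7349) → (124.7389,14.8891) → (38.4589,49.3296) → (14.7712,106.2281), returning to the start.

Shape 3 is a cubic bezier drawn with `<path>`. Its stroke #008000 means engrave at S310, F2116. After flipping Y the toolpath is (24.0933,124.6369) → (21.5724,129.8730) → (31.0718,132.8235) → (46.4162,133.8560) → (61.4301,133.3381) → (69.9384,131.6373) → (65.7655,129.1212).

; LightBurn 1.6.03
; GRBL device profile, absolute coords
G21
G90
G0 X5.9251 Y41.3006
M4 S310
G01 X114.8097 Y7.3300 F2116
G01 X45.2481 Y156.8031
G01 X117.4927 Y63.1838
G01 X5.9251 Y41.3006
M5
G0 X14.7712 Y106.2281
M4 S474
G01 X79.4358 Y161.7349 F1489
G01 X124.7389 Y14.8891
G01 X38.4589 Y49.3296
G01 X14.7712 Y106.2281
M5
G0 X24.0933 Y124.6369
M4 S310
G01 X21.5724 Y129.8730 F2116
G01 X31.0718 Y132.8235
G01 X46.4162 Y133.8560
G01 X61.4301 Y133.3381
G01 X69.9384 Y131.6373
G01 X65.7655 Y129.1212
M5
G0 X0.0000 Y0.0000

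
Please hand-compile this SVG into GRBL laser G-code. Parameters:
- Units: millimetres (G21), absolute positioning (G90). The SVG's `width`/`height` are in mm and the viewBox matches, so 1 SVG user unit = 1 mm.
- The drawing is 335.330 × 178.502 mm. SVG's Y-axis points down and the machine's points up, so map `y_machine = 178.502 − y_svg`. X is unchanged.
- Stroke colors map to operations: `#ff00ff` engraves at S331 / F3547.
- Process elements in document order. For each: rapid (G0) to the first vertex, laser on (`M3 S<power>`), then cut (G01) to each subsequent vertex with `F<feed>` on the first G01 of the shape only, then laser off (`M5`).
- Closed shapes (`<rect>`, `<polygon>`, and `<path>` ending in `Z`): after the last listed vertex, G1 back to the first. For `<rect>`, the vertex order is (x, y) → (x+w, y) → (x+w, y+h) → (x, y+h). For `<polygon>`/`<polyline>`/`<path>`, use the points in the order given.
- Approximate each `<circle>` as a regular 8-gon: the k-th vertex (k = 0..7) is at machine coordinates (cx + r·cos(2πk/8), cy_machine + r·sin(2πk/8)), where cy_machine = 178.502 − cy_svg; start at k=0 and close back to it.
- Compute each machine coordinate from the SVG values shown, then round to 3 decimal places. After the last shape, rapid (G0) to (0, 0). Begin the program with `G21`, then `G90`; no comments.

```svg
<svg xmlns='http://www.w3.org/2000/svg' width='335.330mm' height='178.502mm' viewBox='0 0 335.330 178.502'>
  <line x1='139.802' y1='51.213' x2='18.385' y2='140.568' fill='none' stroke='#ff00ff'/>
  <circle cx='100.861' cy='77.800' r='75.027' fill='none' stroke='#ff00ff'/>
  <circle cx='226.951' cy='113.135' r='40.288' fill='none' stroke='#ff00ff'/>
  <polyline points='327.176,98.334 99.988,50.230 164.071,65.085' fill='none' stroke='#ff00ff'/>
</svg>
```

G21
G90
G0 X139.802 Y127.289
M3 S331
G01 X18.385 Y37.934 F3547
M5
G0 X175.888 Y100.702
M3 S331
G01 X153.913 Y153.754 F3547
G01 X100.861 Y175.729
G01 X47.809 Y153.754
G01 X25.834 Y100.702
G01 X47.809 Y47.650
G01 X100.861 Y25.675
G01 X153.913 Y47.650
G01 X175.888 Y100.702
M5
G0 X267.239 Y65.367
M3 S331
G01 X255.439 Y93.855 F3547
G01 X226.951 Y105.655
G01 X198.463 Y93.855
G01 X186.663 Y65.367
G01 X198.463 Y36.879
G01 X226.951 Y25.079
G01 X255.439 Y36.879
G01 X267.239 Y65.367
M5
G0 X327.176 Y80.168
M3 S331
G01 X99.988 Y128.272 F3547
G01 X164.071 Y113.417
M5
G0 X0.000 Y0.000

Since the viewBox matches the mm dimensions, user units are millimetres directly. The only transform is the Y-flip y_m = 178.502 − y_svg.

Shape 1 is a line segment drawn with `<line>`. Its stroke #ff00ff means engrave at S331, F3547. After flipping Y the toolpath is (139.802,127.289) → (18.385,37.934).

Shape 2 is a circle drawn with `<circle>`. Its stroke #ff00ff means engrave at S331, F3547. After flipping Y the toolpath is (175.888,100.702) → (153.913,153.754) → (100.861,175.729) → (47.809,153.754) → (25.834,100.702) → (47.809,47.650) → (100.861,25.675) → (153.913,47.650) → (175.888,100.702), returning to the start.

Shape 3 is a circle drawn with `<circle>`. Its stroke #ff00ff means engrave at S331, F3547. After flipping Y the toolpath is (267.239,65.367) → (255.439,93.855) → (226.951,105.655) → (198.463,93.855) → (186.663,65.367) → (198.463,36.879) → (226.951,25.079) → (255.439,36.879) → (267.239,65.367), returning to the start.

Shape 4 is a open polyline drawn with `<polyline>`. Its stroke #ff00ff means engrave at S331, F3547. After flipping Y the toolpath is (327.176,80.168) → (99.988,128.272) → (164.071,113.417).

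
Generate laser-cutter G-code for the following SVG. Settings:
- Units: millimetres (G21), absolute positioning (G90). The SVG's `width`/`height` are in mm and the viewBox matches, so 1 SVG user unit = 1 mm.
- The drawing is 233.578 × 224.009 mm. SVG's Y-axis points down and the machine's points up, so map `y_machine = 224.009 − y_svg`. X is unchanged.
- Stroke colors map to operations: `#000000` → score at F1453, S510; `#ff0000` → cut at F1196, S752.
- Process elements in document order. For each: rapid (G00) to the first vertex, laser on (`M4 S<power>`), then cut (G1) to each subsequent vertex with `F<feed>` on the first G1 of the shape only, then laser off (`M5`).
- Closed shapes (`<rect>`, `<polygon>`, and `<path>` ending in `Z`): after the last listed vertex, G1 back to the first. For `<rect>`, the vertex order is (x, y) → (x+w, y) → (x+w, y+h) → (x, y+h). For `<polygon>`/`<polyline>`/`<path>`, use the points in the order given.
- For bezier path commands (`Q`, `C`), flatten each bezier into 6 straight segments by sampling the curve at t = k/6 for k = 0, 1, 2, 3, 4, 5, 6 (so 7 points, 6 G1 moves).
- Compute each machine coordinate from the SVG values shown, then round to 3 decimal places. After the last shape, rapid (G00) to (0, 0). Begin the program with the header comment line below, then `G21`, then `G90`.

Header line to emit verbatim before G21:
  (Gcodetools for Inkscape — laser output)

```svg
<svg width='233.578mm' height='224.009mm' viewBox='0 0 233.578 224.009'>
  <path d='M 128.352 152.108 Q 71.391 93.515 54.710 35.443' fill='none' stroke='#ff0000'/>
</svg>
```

viewBox `0 0 233.578 224.009` with mm width/height → 1 unit = 1 mm. Flip: y_m = 224.009 − y_svg.

**Shape 1** — `<path>` quadratic bezier, stroke `#ff0000` → cut (S752, F1196). Control points (SVG): P0=(128.352,152.108), P1=(71.391,93.515), P2=(54.710,35.443); sampled at t=k/6. Machine vertices: (128.352,71.901) → (110.484,91.418) → (94.854,110.905) → (81.461,130.364) → (70.306,149.793) → (61.389,169.194) → (54.710,188.566). Open path.

(Gcodetools for Inkscape — laser output)
G21
G90
G00 X128.352 Y71.901
M4 S752
G1 X110.484 Y91.418 F1196
G1 X94.854 Y110.905
G1 X81.461 Y130.364
G1 X70.306 Y149.793
G1 X61.389 Y169.194
G1 X54.710 Y188.566
M5
G00 X0.000 Y0.000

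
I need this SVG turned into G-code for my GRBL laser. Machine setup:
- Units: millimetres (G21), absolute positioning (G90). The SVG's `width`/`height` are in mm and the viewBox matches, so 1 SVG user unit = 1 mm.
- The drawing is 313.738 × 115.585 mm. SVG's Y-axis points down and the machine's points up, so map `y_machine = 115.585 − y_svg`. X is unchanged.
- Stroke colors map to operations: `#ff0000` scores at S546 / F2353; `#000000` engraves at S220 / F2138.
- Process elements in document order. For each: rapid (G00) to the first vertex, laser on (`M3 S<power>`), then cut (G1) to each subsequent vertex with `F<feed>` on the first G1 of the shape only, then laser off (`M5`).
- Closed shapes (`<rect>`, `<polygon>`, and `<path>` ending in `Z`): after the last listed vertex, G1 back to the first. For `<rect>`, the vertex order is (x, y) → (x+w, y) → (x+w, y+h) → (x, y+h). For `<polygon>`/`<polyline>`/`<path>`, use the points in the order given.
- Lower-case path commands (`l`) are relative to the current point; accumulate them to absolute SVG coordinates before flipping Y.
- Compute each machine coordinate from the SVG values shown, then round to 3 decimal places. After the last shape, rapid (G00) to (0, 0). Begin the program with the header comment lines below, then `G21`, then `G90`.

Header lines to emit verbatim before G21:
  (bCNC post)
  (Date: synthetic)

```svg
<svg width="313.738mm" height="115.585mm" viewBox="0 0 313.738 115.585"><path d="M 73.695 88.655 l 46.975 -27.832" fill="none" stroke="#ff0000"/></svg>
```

viewBox `0 0 313.738 115.585` with mm width/height → 1 unit = 1 mm. Flip: y_m = 115.585 − y_svg.

**Shape 1** — `<path>` line segment, stroke `#ff0000` → score (S546, F2353). Machine vertices: (73.695,26.930) → (120.670,54.762). Open path.

(bCNC post)
(Date: synthetic)
G21
G90
G00 X73.695 Y26.930
M3 S546
G1 X120.670 Y54.762 F2353
M5
G00 X0.000 Y0.000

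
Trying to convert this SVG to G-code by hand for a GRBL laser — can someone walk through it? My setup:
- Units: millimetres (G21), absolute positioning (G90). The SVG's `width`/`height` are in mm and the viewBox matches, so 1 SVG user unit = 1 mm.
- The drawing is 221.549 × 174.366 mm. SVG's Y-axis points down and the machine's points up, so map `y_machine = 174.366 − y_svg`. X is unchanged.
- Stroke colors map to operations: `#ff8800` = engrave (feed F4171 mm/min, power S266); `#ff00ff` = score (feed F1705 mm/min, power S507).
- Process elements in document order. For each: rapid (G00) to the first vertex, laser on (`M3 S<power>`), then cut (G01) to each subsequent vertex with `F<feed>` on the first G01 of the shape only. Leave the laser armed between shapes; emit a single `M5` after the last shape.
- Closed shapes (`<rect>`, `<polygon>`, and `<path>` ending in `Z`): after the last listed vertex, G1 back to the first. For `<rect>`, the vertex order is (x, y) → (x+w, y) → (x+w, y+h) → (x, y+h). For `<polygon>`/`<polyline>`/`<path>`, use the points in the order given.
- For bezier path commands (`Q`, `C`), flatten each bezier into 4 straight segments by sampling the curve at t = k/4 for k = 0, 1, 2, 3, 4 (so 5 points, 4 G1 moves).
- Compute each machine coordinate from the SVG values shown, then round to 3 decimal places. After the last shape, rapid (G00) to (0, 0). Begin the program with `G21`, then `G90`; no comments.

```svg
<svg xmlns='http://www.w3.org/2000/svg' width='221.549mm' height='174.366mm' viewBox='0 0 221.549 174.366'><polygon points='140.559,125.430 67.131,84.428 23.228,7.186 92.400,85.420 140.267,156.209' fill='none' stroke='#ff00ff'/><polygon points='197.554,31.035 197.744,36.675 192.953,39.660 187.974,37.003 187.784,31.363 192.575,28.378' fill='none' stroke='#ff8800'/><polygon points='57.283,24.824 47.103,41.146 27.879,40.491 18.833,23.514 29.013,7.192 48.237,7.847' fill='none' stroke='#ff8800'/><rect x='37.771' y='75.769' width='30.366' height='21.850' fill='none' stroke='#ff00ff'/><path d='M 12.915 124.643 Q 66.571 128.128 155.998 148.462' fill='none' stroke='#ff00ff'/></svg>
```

G21
G90
G00 X140.559 Y48.936
M3 S507
G01 X67.131 Y89.938 F1705
G01 X23.228 Y167.180
G01 X92.400 Y88.946
G01 X140.267 Y18.157
G01 X140.559 Y48.936
G00 X197.554 Y143.331
M3 S266
G01 X197.744 Y137.691 F4171
G01 X192.953 Y134.706
G01 X187.974 Y137.363
G01 X187.784 Y143.003
G01 X192.575 Y145.988
G01 X197.554 Y143.331
G00 X57.283 Y149.542
M3 S266
G01 X47.103 Y133.220 F4171
G01 X27.879 Y133.875
G01 X18.833 Y150.852
G01 X29.013 Y167.174
G01 X48.237 Y166.519
G01 X57.283 Y149.542
G00 X37.771 Y98.597
M3 S507
G01 X68.137 Y98.597 F1705
G01 X68.137 Y76.747
G01 X37.771 Y76.747
G01 X37.771 Y98.597
G00 X12.915 Y49.723
M3 S507
G01 X41.979 Y46.927 F1705
G01 X75.514 Y42.026
G01 X113.520 Y35.018
G01 X155.998 Y25.904
M5
G00 X0.000 Y0.000

Since the viewBox matches the mm dimensions, user units are millimetres directly. The only transform is the Y-flip y_m = 174.366 − y_svg.

Shape 1 is a closed polygon drawn with `<polygon>`. Its stroke #ff00ff means score at S507, F1705. After flipping Y the toolpath is (140.559,48.936) → (67.131,89.938) → (23.228,167.180) → (92.400,88.946) → (140.267,18.157) → (140.559,48.936), returning to the start.

Shape 2 is a regular polygon drawn with `<polygon>`. Its stroke #ff8800 means engrave at S266, F4171. After flipping Y the toolpath is (197.554,143.331) → (197.744,137.691) → (192.953,134.706) → (187.974,137.363) → (187.784,143.003) → (192.575,145.988) → (197.554,143.331), returning to the start.

Shape 3 is a regular polygon drawn with `<polygon>`. Its stroke #ff8800 means engrave at S266, F4171. After flipping Y the toolpath is (57.283,149.542) → (47.103,133.220) → (27.879,133.875) → (18.833,150.852) → (29.013,167.174) → (48.237,166.519) → (57.283,149.542), returning to the start.

Shape 4 is a rectangle drawn with `<rect>`. Its stroke #ff00ff means score at S507, F1705. After flipping Y the toolpath is (37.771,98.597) → (68.137,98.597) → (68.137,76.747) → (37.771,76.747) → (37.771,98.597), returning to the start.

Shape 5 is a quadratic bezier drawn with `<path>`. Its stroke #ff00ff means score at S507, F1705. After flipping Y the toolpath is (12.915,49.723) → (41.979,46.927) → (75.514,42.026) → (113.520,35.018) → (155.998,25.904).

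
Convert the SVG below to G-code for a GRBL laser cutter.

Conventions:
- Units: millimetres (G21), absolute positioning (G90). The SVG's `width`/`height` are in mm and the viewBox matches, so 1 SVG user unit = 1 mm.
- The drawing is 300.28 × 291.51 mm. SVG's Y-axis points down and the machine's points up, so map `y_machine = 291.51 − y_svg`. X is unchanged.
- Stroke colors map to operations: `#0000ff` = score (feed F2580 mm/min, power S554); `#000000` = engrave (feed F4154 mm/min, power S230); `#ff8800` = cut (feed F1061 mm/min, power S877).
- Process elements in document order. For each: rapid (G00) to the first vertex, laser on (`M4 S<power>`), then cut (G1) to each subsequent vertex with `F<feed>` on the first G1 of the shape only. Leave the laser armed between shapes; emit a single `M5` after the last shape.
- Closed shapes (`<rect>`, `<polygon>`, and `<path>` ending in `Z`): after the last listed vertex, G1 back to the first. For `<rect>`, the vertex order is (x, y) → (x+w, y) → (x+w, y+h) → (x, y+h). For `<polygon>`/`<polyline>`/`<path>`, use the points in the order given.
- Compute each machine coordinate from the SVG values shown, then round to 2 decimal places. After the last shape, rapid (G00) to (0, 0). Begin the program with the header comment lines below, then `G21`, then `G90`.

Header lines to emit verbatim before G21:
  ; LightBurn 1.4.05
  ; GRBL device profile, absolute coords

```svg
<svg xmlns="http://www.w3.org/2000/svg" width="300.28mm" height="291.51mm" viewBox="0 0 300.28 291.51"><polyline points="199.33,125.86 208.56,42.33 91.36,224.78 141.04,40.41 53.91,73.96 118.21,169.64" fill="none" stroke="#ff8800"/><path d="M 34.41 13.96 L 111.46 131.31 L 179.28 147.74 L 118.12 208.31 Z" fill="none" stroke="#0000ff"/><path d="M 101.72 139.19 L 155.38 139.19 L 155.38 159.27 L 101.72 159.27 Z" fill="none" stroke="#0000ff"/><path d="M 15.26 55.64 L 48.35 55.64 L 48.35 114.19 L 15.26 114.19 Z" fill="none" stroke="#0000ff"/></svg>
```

; LightBurn 1.4.05
; GRBL device profile, absolute coords
G21
G90
G00 X199.33 Y165.65
M4 S877
G1 X208.56 Y249.18 F1061
G1 X91.36 Y66.73
G1 X141.04 Y251.10
G1 X53.91 Y217.55
G1 X118.21 Y121.87
G00 X34.41 Y277.55
M4 S554
G1 X111.46 Y160.20 F2580
G1 X179.28 Y143.77
G1 X118.12 Y83.20
G1 X34.41 Y277.55
G00 X101.72 Y152.32
M4 S554
G1 X155.38 Y152.32 F2580
G1 X155.38 Y132.24
G1 X101.72 Y132.24
G1 X101.72 Y152.32
G00 X15.26 Y235.87
M4 S554
G1 X48.35 Y235.87 F2580
G1 X48.35 Y177.32
G1 X15.26 Y177.32
G1 X15.26 Y235.87
M5
G00 X0.00 Y0.00

1 u = 1 mm; y_m = 291.51 − y.

[1] `<polyline>` open polyline, #ff8800→cut S877 F1061: (199.33,165.65) → (208.56,249.18) → (91.36,66.73) → (141.04,251.10) → (53.91,217.55) → (118.21,121.87)

[2] `<path>` closed polygon, #0000ff→score S554 F2580: (34.41,277.55) → (111.46,160.20) → (179.28,143.77) → (118.12,83.20) → (34.41,277.55) (closed)

[3] `<path>` rectangle, #0000ff→score S554 F2580: (101.72,152.32) → (155.38,152.32) → (155.38,132.24) → (101.72,132.24) → (101.72,152.32) (closed)

[4] `<path>` rectangle, #0000ff→score S554 F2580: (15.26,235.87) → (48.35,235.87) → (48.35,177.32) → (15.26,177.32) → (15.26,235.87) (closed)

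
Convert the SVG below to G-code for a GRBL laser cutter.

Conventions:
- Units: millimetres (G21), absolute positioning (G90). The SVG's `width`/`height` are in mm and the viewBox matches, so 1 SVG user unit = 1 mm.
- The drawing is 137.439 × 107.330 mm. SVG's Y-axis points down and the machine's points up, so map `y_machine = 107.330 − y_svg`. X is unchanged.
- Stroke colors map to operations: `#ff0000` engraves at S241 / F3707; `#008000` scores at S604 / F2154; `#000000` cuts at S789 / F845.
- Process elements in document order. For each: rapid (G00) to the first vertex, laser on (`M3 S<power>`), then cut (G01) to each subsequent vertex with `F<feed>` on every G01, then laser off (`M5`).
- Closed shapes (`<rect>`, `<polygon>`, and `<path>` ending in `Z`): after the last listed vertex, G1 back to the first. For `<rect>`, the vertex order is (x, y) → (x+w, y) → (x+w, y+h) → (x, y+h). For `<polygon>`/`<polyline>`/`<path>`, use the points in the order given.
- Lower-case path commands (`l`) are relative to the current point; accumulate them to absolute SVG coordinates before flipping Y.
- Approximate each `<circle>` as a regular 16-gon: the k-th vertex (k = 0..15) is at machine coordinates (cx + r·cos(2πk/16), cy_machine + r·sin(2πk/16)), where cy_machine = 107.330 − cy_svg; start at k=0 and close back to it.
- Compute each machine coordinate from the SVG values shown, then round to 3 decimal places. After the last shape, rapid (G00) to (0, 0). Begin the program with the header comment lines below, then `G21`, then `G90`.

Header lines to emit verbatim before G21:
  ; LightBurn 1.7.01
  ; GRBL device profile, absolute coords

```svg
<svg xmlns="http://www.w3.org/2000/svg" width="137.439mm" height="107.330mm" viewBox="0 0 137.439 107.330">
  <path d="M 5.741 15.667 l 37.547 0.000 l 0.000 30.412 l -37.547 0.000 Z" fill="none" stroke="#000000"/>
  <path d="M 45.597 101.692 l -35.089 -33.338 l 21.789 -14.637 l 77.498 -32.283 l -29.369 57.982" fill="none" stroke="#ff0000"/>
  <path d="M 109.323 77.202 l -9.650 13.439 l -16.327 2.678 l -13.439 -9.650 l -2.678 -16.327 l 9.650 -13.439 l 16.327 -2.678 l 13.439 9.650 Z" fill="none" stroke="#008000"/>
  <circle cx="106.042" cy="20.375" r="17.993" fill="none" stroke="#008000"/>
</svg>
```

; LightBurn 1.7.01
; GRBL device profile, absolute coords
G21
G90
G00 X5.741 Y91.663
M3 S789
G01 X43.288 Y91.663 F845
G01 X43.288 Y61.251 F845
G01 X5.741 Y61.251 F845
G01 X5.741 Y91.663 F845
M5
G00 X45.597 Y5.638
M3 S241
G01 X10.508 Y38.976 F3707
G01 X32.297 Y53.613 F3707
G01 X109.795 Y85.896 F3707
G01 X80.426 Y27.914 F3707
M5
G00 X109.323 Y30.128
M3 S604
G01 X99.673 Y16.689 F2154
G01 X83.346 Y14.011 F2154
G01 X69.907 Y23.661 F2154
G01 X67.229 Y39.988 F2154
G01 X76.879 Y53.427 F2154
G01 X93.206 Y56.105 F2154
G01 X106.645 Y46.455 F2154
G01 X109.323 Y30.128 F2154
M5
G00 X124.035 Y86.955
M3 S604
G01 X122.665 Y93.841 F2154
G01 X118.765 Y99.678 F2154
G01 X112.928 Y103.578 F2154
G01 X106.042 Y104.948 F2154
G01 X99.156 Y103.578 F2154
G01 X93.319 Y99.678 F2154
G01 X89.419 Y93.841 F2154
G01 X88.049 Y86.955 F2154
G01 X89.419 Y80.069 F2154
G01 X93.319 Y74.232 F2154
G01 X99.156 Y70.332 F2154
G01 X106.042 Y68.962 F2154
G01 X112.928 Y70.332 F2154
G01 X118.765 Y74.232 F2154
G01 X122.665 Y80.069 F2154
G01 X124.035 Y86.955 F2154
M5
G00 X0.000 Y0.000

1 u = 1 mm; y_m = 107.330 − y.

[1] `<path>` rectangle, #000000→cut S789 F845: (5.741,91.663) → (43.288,91.663) → (43.288,61.251) → (5.741,61.251) → (5.741,91.663) (closed)

[2] `<path>` open polyline, #ff0000→engrave S241 F3707: (45.597,5.638) → (10.508,38.976) → (32.297,53.613) → (109.795,85.896) → (80.426,27.914)

[3] `<path>` regular polygon, #008000→score S604 F2154: (109.323,30.128) → (99.673,16.689) → (83.346,14.011) → (69.907,23.661) → (67.229,39.988) → (76.879,53.427) → (93.206,56.105) → (106.645,46.455) → (109.323,30.128) (closed)

[4] `<circle>` circle, #008000→score S604 F2154: (124.035,86.955) → (122.665,93.841) → (118.765,99.678) → (112.928,103.578) → (106.042,104.948) → (99.156,103.578) → (93.319,99.678) → (89.419,93.841) → (88.049,86.955) → (89.419,80.069) → (93.319,74.232) → (99.156,70.332) → (106.042,68.962) → (112.928,70.332) → (118.765,74.232) → (122.665,80.069) → (124.035,86.955) (closed)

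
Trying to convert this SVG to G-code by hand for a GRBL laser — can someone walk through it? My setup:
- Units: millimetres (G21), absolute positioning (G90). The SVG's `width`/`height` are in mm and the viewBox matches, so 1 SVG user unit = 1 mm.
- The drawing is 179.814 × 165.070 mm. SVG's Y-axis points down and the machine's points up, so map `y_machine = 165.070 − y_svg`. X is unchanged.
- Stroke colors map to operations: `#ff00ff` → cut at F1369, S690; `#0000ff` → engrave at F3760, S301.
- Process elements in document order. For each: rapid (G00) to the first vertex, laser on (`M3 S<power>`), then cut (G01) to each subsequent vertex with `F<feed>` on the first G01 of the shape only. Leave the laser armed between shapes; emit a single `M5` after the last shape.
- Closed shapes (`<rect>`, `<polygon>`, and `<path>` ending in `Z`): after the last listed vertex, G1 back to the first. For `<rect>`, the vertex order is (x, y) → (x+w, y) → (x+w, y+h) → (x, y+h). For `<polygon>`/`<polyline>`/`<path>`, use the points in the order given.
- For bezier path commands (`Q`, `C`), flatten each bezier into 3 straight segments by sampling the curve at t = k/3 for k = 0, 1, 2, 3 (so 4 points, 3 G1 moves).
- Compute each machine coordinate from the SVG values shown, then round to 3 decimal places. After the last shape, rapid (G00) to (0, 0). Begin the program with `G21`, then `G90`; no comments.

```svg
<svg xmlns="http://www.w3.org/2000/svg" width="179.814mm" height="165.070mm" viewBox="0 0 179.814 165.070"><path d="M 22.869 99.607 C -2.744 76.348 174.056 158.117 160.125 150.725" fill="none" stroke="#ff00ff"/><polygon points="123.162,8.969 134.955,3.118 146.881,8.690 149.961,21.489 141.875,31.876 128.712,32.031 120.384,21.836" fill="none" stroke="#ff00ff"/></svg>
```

viewBox `0 0 179.814 165.070` with mm width/height → 1 unit = 1 mm. Flip: y_m = 165.070 − y_svg.

**Shape 1** — `<path>` cubic bezier, stroke `#ff00ff` → cut (S690, F1369). Control points (SVG): P0=(22.869,99.607), P1=(-2.744,76.348), P2=(174.056,158.117), P3=(160.125,150.725); sampled at t=k/3. Machine vertices: (22.869,65.463) → (50.166,60.905) → (125.040,29.481) → (160.125,14.345). Open path.

**Shape 2** — `<polygon>` regular polygon, stroke `#ff00ff` → cut (S690, F1369). Machine vertices: (123.162,156.101) → (134.955,161.952) → (146.881,156.380) → (149.961,143.581) → (141.875,133.194) → (128.712,133.039) → (120.384,143.234) → (123.162,156.101). Closed: final G1 returns to the first vertex.

G21
G90
G00 X22.869 Y65.463
M3 S690
G01 X50.166 Y60.905 F1369
G01 X125.040 Y29.481
G01 X160.125 Y14.345
G00 X123.162 Y156.101
M3 S690
G01 X134.955 Y161.952 F1369
G01 X146.881 Y156.380
G01 X149.961 Y143.581
G01 X141.875 Y133.194
G01 X128.712 Y133.039
G01 X120.384 Y143.234
G01 X123.162 Y156.101
M5
G00 X0.000 Y0.000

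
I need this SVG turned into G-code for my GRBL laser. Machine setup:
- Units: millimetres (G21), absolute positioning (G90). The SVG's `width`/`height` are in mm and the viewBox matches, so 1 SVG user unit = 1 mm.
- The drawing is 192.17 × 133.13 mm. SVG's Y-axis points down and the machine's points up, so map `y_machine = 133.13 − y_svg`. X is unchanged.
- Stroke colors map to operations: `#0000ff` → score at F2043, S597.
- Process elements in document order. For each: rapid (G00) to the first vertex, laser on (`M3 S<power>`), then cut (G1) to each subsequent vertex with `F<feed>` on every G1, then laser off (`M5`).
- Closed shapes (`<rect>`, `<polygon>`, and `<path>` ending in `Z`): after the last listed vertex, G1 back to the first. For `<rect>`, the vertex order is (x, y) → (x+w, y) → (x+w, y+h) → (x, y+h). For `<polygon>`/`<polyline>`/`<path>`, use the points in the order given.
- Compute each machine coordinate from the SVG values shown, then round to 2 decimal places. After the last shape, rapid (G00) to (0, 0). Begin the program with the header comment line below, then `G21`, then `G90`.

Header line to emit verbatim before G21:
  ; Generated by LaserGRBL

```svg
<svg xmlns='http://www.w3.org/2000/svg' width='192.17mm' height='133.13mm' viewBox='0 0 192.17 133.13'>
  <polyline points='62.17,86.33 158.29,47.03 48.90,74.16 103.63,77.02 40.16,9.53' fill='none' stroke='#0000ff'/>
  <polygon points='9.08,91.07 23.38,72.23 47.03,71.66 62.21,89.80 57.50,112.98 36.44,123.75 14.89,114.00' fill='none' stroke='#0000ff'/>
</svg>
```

viewBox `0 0 192.17 133.13` with mm width/height → 1 unit = 1 mm. Flip: y_m = 133.13 − y_svg.

**Shape 1** — `<polyline>` open polyline, stroke `#0000ff` → score (S597, F2043). Machine vertices: (62.17,46.80) → (158.29,86.10) → (48.90,58.97) → (103.63,56.11) → (40.16,123.60). Open path.

**Shape 2** — `<polygon>` regular polygon, stroke `#0000ff` → score (S597, F2043). Machine vertices: (9.08,42.06) → (23.38,60.90) → (47.03,61.47) → (62.21,43.33) → (57.50,20.15) → (36.44,9.38) → (14.89,19.13) → (9.08,42.06). Closed: final G1 returns to the first vertex.

; Generated by LaserGRBL
G21
G90
G00 X62.17 Y46.80
M3 S597
G1 X158.29 Y86.10 F2043
G1 X48.90 Y58.97 F2043
G1 X103.63 Y56.11 F2043
G1 X40.16 Y123.60 F2043
M5
G00 X9.08 Y42.06
M3 S597
G1 X23.38 Y60.90 F2043
G1 X47.03 Y61.47 F2043
G1 X62.21 Y43.33 F2043
G1 X57.50 Y20.15 F2043
G1 X36.44 Y9.38 F2043
G1 X14.89 Y19.13 F2043
G1 X9.08 Y42.06 F2043
M5
G00 X0.00 Y0.00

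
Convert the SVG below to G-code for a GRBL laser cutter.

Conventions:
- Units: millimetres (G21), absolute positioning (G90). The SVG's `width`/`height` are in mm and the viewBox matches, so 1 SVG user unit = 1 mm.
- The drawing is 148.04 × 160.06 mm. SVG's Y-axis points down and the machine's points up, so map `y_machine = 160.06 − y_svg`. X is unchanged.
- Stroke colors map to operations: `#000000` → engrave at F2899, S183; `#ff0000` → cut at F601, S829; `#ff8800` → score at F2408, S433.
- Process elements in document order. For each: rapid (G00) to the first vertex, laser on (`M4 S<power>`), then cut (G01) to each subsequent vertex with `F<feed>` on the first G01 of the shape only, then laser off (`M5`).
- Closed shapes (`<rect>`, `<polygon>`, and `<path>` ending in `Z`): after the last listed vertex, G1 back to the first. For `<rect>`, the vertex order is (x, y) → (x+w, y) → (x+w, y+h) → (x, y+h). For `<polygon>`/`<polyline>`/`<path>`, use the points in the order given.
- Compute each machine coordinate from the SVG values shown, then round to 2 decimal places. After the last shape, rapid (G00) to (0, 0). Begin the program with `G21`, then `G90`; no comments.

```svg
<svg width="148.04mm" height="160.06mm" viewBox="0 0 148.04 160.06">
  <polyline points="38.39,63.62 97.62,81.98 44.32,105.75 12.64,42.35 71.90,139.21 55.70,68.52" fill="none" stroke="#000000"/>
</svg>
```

Since the viewBox matches the mm dimensions, user units are millimetres directly. The only transform is the Y-flip y_m = 160.06 − y_svg.

Shape 1 is a open polyline drawn with `<polyline>`. Its stroke #000000 means engrave at S183, F2899. After flipping Y the toolpath is (38.39,96.44) → (97.62,78.08) → (44.32,54.31) → (12.64,117.71) → (71.90,20.85) → (55.70,91.54).

G21
G90
G00 X38.39 Y96.44
M4 S183
G01 X97.62 Y78.08 F2899
G01 X44.32 Y54.31
G01 X12.64 Y117.71
G01 X71.90 Y20.85
G01 X55.70 Y91.54
M5
G00 X0.00 Y0.00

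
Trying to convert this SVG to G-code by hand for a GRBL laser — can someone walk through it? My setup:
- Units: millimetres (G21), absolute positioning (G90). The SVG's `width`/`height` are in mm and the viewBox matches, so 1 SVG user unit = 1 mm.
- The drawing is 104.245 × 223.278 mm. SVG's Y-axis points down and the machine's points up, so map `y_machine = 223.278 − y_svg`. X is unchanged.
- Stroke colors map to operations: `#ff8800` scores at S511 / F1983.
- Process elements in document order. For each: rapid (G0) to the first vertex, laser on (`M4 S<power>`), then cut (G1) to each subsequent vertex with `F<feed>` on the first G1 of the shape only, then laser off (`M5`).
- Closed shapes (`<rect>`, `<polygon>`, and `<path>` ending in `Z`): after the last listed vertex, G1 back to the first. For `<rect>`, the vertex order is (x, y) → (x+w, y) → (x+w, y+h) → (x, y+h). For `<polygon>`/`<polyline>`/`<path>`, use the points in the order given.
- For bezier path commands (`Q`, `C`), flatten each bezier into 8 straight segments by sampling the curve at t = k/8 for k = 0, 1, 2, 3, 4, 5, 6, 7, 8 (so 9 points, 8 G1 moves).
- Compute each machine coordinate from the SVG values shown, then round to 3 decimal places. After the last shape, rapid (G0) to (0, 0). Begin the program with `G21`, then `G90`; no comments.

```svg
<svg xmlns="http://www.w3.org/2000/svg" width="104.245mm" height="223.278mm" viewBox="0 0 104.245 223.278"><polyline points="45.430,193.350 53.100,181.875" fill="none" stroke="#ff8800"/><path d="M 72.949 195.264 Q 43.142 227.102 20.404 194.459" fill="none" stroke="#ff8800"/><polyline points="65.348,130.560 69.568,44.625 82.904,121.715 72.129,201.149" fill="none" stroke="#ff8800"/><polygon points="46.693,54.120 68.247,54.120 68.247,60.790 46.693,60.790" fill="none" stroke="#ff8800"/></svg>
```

G21
G90
G0 X45.430 Y29.928
M4 S511
G1 X53.100 Y41.403 F1983
M5
G0 X72.949 Y28.014
M4 S511
G1 X65.608 Y21.062 F1983
G1 X58.487 Y16.125
G1 X51.588 Y13.203
G1 X44.909 Y12.296
G1 X38.452 Y13.404
G1 X32.215 Y16.528
G1 X26.199 Y21.666
G1 X20.404 Y28.819
M5
G0 X65.348 Y92.718
M4 S511
G1 X69.568 Y178.653 F1983
G1 X82.904 Y101.563
G1 X72.129 Y22.129
M5
G0 X46.693 Y169.158
M4 S511
G1 X68.247 Y169.158 F1983
G1 X68.247 Y162.488
G1 X46.693 Y162.488
G1 X46.693 Y169.158
M5
G0 X0.000 Y0.000

1 u = 1 mm; y_m = 223.278 − y.

[1] `<polyline>` line segment, #ff8800→score S511 F1983: (45.430,29.928) → (53.100,41.403)

[2] `<path>` quadratic bezier, #ff8800→score S511 F1983: (72.949,28.014) → (65.608,21.062) → (58.487,16.125) → (51.588,13.203) → (44.909,12.296) → (38.452,13.404) → (32.215,16.528) → (26.199,21.666) → (20.404,28.819)

[3] `<polyline>` open polyline, #ff8800→score S511 F1983: (65.348,92.718) → (69.568,178.653) → (82.904,101.563) → (72.129,22.129)

[4] `<polygon>` rectangle, #ff8800→score S511 F1983: (46.693,169.158) → (68.247,169.158) → (68.247,162.488) → (46.693,162.488) → (46.693,169.158) (closed)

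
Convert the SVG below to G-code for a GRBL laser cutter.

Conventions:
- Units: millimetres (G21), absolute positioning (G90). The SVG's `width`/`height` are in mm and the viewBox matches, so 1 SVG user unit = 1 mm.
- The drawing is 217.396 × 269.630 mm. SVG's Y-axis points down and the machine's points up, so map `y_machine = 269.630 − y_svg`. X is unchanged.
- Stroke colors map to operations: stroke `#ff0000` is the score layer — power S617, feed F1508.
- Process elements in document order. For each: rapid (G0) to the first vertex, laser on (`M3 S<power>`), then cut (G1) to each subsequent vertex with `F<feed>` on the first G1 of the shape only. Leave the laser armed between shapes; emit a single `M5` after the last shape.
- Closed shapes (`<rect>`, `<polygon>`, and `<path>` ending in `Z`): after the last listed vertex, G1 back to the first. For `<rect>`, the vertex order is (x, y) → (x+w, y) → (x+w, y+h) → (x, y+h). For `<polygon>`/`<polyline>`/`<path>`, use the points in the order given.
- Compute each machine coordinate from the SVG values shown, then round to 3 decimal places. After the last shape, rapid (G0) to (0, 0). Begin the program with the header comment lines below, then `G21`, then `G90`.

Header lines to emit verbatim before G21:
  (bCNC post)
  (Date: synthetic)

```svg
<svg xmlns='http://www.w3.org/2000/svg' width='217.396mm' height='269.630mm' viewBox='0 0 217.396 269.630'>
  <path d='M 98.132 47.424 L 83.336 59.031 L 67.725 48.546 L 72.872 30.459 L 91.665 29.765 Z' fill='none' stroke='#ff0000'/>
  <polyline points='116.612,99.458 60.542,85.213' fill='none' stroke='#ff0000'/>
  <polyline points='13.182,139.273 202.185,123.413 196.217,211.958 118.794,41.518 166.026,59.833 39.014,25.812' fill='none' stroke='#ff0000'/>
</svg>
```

(bCNC post)
(Date: synthetic)
G21
G90
G0 X98.132 Y222.206
M3 S617
G1 X83.336 Y210.599 F1508
G1 X67.725 Y221.084
G1 X72.872 Y239.171
G1 X91.665 Y239.865
G1 X98.132 Y222.206
G0 X116.612 Y170.172
M3 S617
G1 X60.542 Y184.417 F1508
G0 X13.182 Y130.357
M3 S617
G1 X202.185 Y146.217 F1508
G1 X196.217 Y57.672
G1 X118.794 Y228.112
G1 X166.026 Y209.797
G1 X39.014 Y243.818
M5
G0 X0.000 Y0.000

viewBox `0 0 217.396 269.630` with mm width/height → 1 unit = 1 mm. Flip: y_m = 269.630 − y_svg.

**Shape 1** — `<path>` regular polygon, stroke `#ff0000` → score (S617, F1508). Machine vertices: (98.132,222.206) → (83.336,210.599) → (67.725,221.084) → (72.872,239.171) → (91.665,239.865) → (98.132,222.206). Closed: final G1 returns to the first vertex.

**Shape 2** — `<polyline>` line segment, stroke `#ff0000` → score (S617, F1508). Machine vertices: (116.612,170.172) → (60.542,184.417). Open path.

**Shape 3** — `<polyline>` open polyline, stroke `#ff0000` → score (S617, F1508). Machine vertices: (13.182,130.357) → (202.185,146.217) → (196.217,57.672) → (118.794,228.112) → (166.026,209.797) → (39.014,243.818). Open path.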